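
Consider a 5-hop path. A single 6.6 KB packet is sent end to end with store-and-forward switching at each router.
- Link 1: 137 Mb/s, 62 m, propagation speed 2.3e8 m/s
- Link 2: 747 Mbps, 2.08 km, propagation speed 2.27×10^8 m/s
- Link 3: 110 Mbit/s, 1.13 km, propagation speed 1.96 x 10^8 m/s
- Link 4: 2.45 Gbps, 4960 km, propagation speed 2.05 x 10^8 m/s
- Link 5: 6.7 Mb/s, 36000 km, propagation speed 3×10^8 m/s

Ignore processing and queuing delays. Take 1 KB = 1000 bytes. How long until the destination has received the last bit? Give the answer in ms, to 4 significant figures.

153.0 ms

L = 52800 bits.
Transmission delays (L/R per hop): 0.385401, 0.0706827, 0.48, 0.021551, 7.8806 ms; sum = 8.83823 ms.
Propagation delays (d/s per hop): 0.000269565, 0.009163, 0.00576531, 24.1951, 120 ms; sum = 144.21 ms.
End-to-end = 153.0 ms.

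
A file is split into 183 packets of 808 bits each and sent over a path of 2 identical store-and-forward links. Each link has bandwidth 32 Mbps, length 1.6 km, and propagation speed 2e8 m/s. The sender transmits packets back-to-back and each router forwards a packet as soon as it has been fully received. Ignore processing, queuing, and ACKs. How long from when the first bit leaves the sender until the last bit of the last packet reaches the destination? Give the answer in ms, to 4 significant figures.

4.662 ms

Per-hop transmission t_tx = L/R = 808/32000000 = 0.02525 ms.
Per-hop propagation t_prop = 1600/200000000 = 0.008 ms.
Pipeline fill: first packet needs 2·t_tx to clear all hops; remaining 182 packets each add one t_tx.
Total = (2+183-1)·t_tx + 2·t_prop = 184·0.02525 + 2·0.008 = 4.662 ms.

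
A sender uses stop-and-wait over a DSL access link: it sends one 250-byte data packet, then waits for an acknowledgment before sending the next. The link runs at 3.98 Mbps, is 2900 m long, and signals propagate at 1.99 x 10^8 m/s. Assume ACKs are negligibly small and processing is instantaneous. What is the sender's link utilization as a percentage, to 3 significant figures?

94.5 %

t_tx = L/R = 2000/3980000 = 0.000502513 s.
t_prop = 2900/199000000 = 1.45729e-05 s; RTT = 2.91457e-05 s.
Cycle = t_tx + RTT = 0.000531658 s.
Utilization = t_tx / cycle = 0.000502513/0.000531658 = 94.5 %.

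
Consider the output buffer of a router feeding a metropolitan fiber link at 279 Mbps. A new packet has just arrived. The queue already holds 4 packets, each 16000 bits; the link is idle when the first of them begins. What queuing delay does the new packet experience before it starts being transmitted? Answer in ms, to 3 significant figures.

0.229 ms

Each queued packet: L/R = 16000/279000000 = 0.0573477 ms.
4 queued → 0.229391 ms.
Queuing delay = 0.229 ms.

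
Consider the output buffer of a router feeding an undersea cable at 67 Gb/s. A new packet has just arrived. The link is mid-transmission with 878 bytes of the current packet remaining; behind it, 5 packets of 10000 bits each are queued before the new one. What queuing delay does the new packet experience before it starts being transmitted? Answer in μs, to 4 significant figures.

Each queued packet: L/R = 10000/67000000000 = 0.149254 μs.
5 queued → 0.746269 μs.
Plus remaining 7024 bits of current packet: 0.104836 μs.
Queuing delay = 0.8511 μs.

0.8511 μs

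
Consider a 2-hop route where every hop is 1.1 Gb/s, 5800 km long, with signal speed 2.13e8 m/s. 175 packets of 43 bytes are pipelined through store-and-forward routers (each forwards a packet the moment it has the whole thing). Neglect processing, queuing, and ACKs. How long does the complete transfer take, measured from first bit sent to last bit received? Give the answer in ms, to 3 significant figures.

54.5 ms

Per-hop transmission t_tx = L/R = 344/1100000000 = 0.000312727 ms.
Per-hop propagation t_prop = 5800000/213000000 = 27.23 ms.
Pipeline fill: first packet needs 2·t_tx to clear all hops; remaining 174 packets each add one t_tx.
Total = (2+175-1)·t_tx + 2·t_prop = 176·0.000312727 + 2·27.23 = 54.5 ms.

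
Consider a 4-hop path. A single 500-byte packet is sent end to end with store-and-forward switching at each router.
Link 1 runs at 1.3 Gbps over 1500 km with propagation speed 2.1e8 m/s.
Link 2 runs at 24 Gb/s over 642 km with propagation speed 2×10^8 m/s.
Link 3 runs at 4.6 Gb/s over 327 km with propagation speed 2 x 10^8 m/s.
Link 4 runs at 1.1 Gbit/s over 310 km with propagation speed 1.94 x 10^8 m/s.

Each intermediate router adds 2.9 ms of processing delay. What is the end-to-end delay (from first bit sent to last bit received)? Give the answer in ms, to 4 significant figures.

22.29 ms

L = 500 × 8 = 4000 bits.
Transmission delays (L/R per hop): 0.00307692, 0.000166667, 0.000869565, 0.00363636 ms; sum = 0.00774952 ms.
Propagation delays (d/s per hop): 7.14286, 3.21, 1.635, 1.59794 ms; sum = 13.5858 ms.
Processing at 3 router(s): 3 × 2.9 ms = 8.7 ms.
End-to-end = 22.29 ms.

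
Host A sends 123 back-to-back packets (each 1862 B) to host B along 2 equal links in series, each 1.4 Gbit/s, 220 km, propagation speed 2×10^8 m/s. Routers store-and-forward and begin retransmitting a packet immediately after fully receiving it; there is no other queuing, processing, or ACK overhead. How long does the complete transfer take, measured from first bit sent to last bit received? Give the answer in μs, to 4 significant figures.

Per-hop transmission t_tx = L/R = 14896/1400000000 = 10.64 μs.
Per-hop propagation t_prop = 220000/200000000 = 1100 μs.
Pipeline fill: first packet needs 2·t_tx to clear all hops; remaining 122 packets each add one t_tx.
Total = (2+123-1)·t_tx + 2·t_prop = 124·10.64 + 2·1100 = 3519 μs.

3519 μs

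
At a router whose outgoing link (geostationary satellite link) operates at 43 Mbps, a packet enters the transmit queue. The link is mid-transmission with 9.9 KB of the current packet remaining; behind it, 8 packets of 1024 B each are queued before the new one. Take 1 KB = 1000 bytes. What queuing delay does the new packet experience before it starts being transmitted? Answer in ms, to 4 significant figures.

Each queued packet: L/R = 8192/43000000 = 0.190512 ms.
8 queued → 1.52409 ms.
Plus remaining 79200 bits of current packet: 1.84186 ms.
Queuing delay = 3.366 ms.

3.366 ms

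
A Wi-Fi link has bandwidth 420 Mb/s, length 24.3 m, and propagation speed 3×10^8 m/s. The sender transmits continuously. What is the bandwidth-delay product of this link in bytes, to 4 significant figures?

Propagation delay = 24.3 / 300000000 = 8.1e-08 s.
BDP = R × t_prop = 420000000 × 8.1e-08 = 34.02 bits.
In bytes: 34.02/8 = 4.253 bytes.

4.253 bytes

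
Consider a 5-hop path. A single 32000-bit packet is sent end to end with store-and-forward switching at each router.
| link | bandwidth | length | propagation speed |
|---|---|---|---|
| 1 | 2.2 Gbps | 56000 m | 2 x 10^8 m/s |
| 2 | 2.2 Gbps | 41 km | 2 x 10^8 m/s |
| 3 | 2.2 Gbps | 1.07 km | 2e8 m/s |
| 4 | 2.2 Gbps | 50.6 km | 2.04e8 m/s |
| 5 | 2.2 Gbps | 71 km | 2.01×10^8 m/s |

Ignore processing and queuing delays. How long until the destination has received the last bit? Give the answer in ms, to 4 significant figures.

1.164 ms

Transmission delay per hop = L/R = 32000/2200000000 = 0.0145455 ms; 5 hops → 0.0727273 ms.
Propagation delays (d/s per hop): 0.28, 0.205, 0.00535, 0.248039, 0.353234 ms; sum = 1.09162 ms.
End-to-end = 1.164 ms.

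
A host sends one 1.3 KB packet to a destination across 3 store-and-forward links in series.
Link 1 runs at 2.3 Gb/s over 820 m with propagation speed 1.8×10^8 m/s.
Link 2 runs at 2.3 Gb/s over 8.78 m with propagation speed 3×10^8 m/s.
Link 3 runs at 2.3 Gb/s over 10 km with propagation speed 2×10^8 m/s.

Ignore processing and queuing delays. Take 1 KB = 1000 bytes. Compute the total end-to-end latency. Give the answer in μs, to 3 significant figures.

L = 10400 bits.
Transmission delay per hop = L/R = 10400/2300000000 = 4.52174 μs; 3 hops → 13.5652 μs.
Propagation delays (d/s per hop): 4.55556, 0.0292667, 50 μs; sum = 54.5848 μs.
End-to-end = 68.2 μs.

68.2 μs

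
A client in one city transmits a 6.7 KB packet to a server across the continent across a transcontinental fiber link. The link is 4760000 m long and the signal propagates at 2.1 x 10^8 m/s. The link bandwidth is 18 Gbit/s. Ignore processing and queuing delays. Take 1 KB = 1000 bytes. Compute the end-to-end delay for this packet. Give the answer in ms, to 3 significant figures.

L = 53600 bits.
Transmission delay = L/R = 53600 / 18000000000 = 0.00297778 ms.
Propagation delay = d/s = 4760000 m / 210000000 m/s = 22.6667 ms.
Total = 22.7 ms.

22.7 ms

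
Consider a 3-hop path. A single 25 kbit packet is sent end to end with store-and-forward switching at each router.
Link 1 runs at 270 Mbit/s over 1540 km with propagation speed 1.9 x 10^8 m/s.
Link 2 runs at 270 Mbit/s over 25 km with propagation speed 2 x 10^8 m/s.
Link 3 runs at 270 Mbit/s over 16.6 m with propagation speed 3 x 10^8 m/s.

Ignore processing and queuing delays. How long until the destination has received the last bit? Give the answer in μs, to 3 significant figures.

8510 μs

L = 25000 bits.
Transmission delay per hop = L/R = 25000/270000000 = 92.5926 μs; 3 hops → 277.778 μs.
Propagation delays (d/s per hop): 8105.26, 125, 0.0553333 μs; sum = 8230.32 μs.
End-to-end = 8510 μs.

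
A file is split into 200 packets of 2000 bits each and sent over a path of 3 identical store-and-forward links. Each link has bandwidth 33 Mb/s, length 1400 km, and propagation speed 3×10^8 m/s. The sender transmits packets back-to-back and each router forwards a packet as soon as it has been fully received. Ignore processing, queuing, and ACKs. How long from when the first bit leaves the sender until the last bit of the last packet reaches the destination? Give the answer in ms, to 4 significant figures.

26.24 ms

Per-hop transmission t_tx = L/R = 2000/33000000 = 0.0606061 ms.
Per-hop propagation t_prop = 1400000/300000000 = 4.66667 ms.
Pipeline fill: first packet needs 3·t_tx to clear all hops; remaining 199 packets each add one t_tx.
Total = (3+200-1)·t_tx + 3·t_prop = 202·0.0606061 + 3·4.66667 = 26.24 ms.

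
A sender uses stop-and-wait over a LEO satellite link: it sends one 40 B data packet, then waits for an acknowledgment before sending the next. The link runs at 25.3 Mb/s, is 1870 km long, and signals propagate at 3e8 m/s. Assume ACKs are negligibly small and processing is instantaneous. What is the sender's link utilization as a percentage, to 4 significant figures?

t_tx = L/R = 320/25300000 = 1.26482e-05 s.
t_prop = 1870000/300000000 = 0.00623333 s; RTT = 0.0124667 s.
Cycle = t_tx + RTT = 0.0124793 s.
Utilization = t_tx / cycle = 1.26482e-05/0.0124793 = 0.1014 %.

0.1014 %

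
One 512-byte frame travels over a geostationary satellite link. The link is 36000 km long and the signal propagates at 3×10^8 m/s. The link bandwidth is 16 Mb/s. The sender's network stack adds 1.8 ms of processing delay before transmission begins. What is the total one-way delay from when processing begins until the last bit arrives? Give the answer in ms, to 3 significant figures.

L = 512 × 8 = 4096 bits.
Transmission delay = L/R = 4096 / 16000000 = 0.256 ms.
Propagation delay = d/s = 36000000 m / 300000000 m/s = 120 ms.
Plus processing delay 1.8 ms = 1.8 ms.
Total = 122 ms.

122 ms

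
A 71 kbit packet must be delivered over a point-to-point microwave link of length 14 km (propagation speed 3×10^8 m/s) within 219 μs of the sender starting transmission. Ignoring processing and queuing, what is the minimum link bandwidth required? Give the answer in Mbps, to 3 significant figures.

412 Mbps

Propagation delay = 14000 / 300000000 = 46.6667 μs.
Transmission budget = 219 − 46.6667 = 172.333 μs.
R ≥ L / t_tx = 71000 bits / 0.000172333 s = 412 Mbps.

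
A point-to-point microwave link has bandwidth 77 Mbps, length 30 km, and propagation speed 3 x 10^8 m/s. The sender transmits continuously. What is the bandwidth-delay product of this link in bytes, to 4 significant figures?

962.5 bytes

Propagation delay = 30000 / 300000000 = 0.0001 s.
BDP = R × t_prop = 77000000 × 0.0001 = 7700 bits.
In bytes: 7700/8 = 962.5 bytes.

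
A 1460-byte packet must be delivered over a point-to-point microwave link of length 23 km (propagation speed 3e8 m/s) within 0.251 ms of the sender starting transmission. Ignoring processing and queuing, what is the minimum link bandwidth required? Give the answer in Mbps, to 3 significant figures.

67.0 Mbps

L = 11680 bits.
Propagation delay = 23000 / 300000000 = 0.0766667 ms.
Transmission budget = 0.251 − 0.0766667 = 0.174333 ms.
R ≥ L / t_tx = 11680 bits / 0.000174333 s = 67.0 Mbps.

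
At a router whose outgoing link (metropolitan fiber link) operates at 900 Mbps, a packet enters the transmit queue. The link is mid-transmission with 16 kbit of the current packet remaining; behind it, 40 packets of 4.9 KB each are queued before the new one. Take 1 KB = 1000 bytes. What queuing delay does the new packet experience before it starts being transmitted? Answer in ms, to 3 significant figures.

Each queued packet: L/R = 39200/900000000 = 0.0435556 ms.
40 queued → 1.74222 ms.
Plus remaining 16000 bits of current packet: 0.0177778 ms.
Queuing delay = 1.76 ms.

1.76 ms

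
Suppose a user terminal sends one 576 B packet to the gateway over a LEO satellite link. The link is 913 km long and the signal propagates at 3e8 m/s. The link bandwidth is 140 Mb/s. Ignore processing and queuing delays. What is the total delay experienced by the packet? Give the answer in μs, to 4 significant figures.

3076 μs

L = 576 × 8 = 4608 bits.
Transmission delay = L/R = 4608 / 140000000 = 32.9143 μs.
Propagation delay = d/s = 913000 m / 300000000 m/s = 3043.33 μs.
Total = 3076 μs.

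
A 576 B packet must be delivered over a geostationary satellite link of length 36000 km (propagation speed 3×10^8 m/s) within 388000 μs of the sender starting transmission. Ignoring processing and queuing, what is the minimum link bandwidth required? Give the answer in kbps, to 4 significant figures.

L = 4608 bits.
Propagation delay = 36000000 / 300000000 = 120000 μs.
Transmission budget = 388000 − 120000 = 268000 μs.
R ≥ L / t_tx = 4608 bits / 0.268 s = 17.19 kbps.

17.19 kbps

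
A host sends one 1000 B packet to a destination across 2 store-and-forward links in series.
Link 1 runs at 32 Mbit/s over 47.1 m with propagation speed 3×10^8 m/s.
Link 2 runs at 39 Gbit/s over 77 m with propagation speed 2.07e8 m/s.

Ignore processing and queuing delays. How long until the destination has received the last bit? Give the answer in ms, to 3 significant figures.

0.251 ms

L = 1000 × 8 = 8000 bits.
Transmission delays (L/R per hop): 0.25, 0.000205128 ms; sum = 0.250205 ms.
Propagation delays (d/s per hop): 0.000157, 0.000371981 ms; sum = 0.000528981 ms.
End-to-end = 0.251 ms.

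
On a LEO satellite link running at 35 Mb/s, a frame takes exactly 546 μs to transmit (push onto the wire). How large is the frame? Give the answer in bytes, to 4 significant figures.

L = R × t_tx = 35000000 b/s × 0.000546 s = 19110 bits.
In bytes: 19110 / 8 = 2389 bytes.

2389 bytes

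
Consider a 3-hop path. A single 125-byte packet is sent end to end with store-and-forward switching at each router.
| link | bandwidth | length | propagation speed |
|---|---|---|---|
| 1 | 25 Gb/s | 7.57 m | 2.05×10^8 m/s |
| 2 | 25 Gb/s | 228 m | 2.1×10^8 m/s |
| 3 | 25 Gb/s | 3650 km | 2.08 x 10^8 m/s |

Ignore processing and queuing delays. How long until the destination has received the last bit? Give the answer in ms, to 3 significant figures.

17.5 ms

L = 125 × 8 = 1000 bits.
Transmission delay per hop = L/R = 1000/25000000000 = 4e-05 ms; 3 hops → 0.00012 ms.
Propagation delays (d/s per hop): 3.69268e-05, 0.00108571, 17.5481 ms; sum = 17.5492 ms.
End-to-end = 17.5 ms.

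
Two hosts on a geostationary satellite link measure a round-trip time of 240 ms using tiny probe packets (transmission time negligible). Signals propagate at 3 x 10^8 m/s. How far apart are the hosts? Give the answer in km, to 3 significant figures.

One-way propagation = RTT/2 = 120 ms.
d = s × t = 300000000 × 0.12 = 36000 km.

36000 km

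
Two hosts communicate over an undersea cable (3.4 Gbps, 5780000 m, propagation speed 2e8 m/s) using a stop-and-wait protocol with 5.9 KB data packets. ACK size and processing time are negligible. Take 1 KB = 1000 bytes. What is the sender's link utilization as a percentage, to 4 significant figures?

t_tx = L/R = 47200/3400000000 = 1.38824e-05 s.
t_prop = 5780000/200000000 = 0.0289 s; RTT = 0.0578 s.
Cycle = t_tx + RTT = 0.0578139 s.
Utilization = t_tx / cycle = 1.38824e-05/0.0578139 = 0.02401 %.

0.02401 %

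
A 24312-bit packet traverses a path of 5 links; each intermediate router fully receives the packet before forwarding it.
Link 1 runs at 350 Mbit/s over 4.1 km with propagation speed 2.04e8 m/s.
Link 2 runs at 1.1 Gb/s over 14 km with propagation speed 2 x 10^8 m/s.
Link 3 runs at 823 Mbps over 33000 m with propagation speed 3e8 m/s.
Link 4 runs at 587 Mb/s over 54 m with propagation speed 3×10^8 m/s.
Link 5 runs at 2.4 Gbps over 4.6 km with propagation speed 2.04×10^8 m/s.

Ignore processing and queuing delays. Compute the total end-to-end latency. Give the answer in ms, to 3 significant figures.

0.395 ms

Transmission delays (L/R per hop): 0.0694629, 0.0221018, 0.0295407, 0.0414174, 0.01013 ms; sum = 0.172653 ms.
Propagation delays (d/s per hop): 0.020098, 0.07, 0.11, 0.00018, 0.022549 ms; sum = 0.222827 ms.
End-to-end = 0.395 ms.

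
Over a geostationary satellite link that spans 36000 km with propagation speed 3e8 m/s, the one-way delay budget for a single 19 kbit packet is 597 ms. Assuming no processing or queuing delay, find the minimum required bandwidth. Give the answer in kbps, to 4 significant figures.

Propagation delay = 36000000 / 300000000 = 120 ms.
Transmission budget = 597 − 120 = 477 ms.
R ≥ L / t_tx = 19000 bits / 0.477 s = 39.83 kbps.

39.83 kbps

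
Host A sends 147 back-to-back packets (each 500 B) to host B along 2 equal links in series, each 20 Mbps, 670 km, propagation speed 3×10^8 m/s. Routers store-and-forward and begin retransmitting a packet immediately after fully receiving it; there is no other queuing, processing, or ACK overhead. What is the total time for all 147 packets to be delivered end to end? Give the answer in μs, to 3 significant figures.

Per-hop transmission t_tx = L/R = 4000/20000000 = 200 μs.
Per-hop propagation t_prop = 670000/300000000 = 2233.33 μs.
Pipeline fill: first packet needs 2·t_tx to clear all hops; remaining 146 packets each add one t_tx.
Total = (2+147-1)·t_tx + 2·t_prop = 148·200 + 2·2233.33 = 34100 μs.

34100 μs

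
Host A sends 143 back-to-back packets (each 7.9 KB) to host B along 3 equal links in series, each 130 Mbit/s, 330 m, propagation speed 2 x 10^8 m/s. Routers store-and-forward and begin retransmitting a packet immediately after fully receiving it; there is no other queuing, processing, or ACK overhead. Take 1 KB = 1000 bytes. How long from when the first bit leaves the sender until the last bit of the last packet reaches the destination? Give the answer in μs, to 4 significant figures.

70500 μs

Per-hop transmission t_tx = L/R = 63200/130000000 = 486.154 μs.
Per-hop propagation t_prop = 330/200000000 = 1.65 μs.
Pipeline fill: first packet needs 3·t_tx to clear all hops; remaining 142 packets each add one t_tx.
Total = (3+143-1)·t_tx + 3·t_prop = 145·486.154 + 3·1.65 = 70500 μs.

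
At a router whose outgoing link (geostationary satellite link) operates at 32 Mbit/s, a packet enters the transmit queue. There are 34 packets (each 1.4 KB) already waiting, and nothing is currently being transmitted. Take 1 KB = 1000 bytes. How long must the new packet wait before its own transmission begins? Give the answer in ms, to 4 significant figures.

11.90 ms

Each queued packet: L/R = 11200/32000000 = 0.35 ms.
34 queued → 11.9 ms.
Queuing delay = 11.90 ms.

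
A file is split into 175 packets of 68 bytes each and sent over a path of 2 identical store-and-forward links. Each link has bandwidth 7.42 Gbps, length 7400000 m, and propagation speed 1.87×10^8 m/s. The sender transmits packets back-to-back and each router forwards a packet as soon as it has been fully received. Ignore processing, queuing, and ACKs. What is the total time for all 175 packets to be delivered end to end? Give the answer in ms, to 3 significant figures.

79.2 ms

Per-hop transmission t_tx = L/R = 544/7420000000 = 7.33154e-05 ms.
Per-hop propagation t_prop = 7400000/187000000 = 39.5722 ms.
Pipeline fill: first packet needs 2·t_tx to clear all hops; remaining 174 packets each add one t_tx.
Total = (2+175-1)·t_tx + 2·t_prop = 176·7.33154e-05 + 2·39.5722 = 79.2 ms.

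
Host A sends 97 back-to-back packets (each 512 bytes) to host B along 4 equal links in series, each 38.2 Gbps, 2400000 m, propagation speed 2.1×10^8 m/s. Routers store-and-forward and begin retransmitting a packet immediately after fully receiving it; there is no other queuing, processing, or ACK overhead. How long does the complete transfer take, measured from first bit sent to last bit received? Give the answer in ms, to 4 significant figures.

45.73 ms

Per-hop transmission t_tx = L/R = 4096/38200000000 = 0.000107225 ms.
Per-hop propagation t_prop = 2400000/210000000 = 11.4286 ms.
Pipeline fill: first packet needs 4·t_tx to clear all hops; remaining 96 packets each add one t_tx.
Total = (4+97-1)·t_tx + 4·t_prop = 100·0.000107225 + 4·11.4286 = 45.73 ms.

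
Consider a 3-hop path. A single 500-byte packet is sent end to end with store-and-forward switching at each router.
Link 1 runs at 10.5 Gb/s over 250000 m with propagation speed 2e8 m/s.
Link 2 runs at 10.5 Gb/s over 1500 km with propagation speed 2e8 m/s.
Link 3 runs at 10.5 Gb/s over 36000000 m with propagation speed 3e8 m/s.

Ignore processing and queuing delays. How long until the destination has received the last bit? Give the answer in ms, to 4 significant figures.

128.8 ms

L = 500 × 8 = 4000 bits.
Transmission delay per hop = L/R = 4000/10500000000 = 0.000380952 ms; 3 hops → 0.00114286 ms.
Propagation delays (d/s per hop): 1.25, 7.5, 120 ms; sum = 128.75 ms.
End-to-end = 128.8 ms.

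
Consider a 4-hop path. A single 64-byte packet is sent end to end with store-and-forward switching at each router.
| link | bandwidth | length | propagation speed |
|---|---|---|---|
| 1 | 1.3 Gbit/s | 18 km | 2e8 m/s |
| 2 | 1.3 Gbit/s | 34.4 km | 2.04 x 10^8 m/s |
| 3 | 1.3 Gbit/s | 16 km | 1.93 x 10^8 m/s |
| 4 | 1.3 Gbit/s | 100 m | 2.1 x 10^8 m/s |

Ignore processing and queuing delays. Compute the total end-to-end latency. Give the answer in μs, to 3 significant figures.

L = 64 × 8 = 512 bits.
Transmission delay per hop = L/R = 512/1300000000 = 0.393846 μs; 4 hops → 1.57538 μs.
Propagation delays (d/s per hop): 90, 168.627, 82.9016, 0.47619 μs; sum = 342.005 μs.
End-to-end = 344 μs.

344 μs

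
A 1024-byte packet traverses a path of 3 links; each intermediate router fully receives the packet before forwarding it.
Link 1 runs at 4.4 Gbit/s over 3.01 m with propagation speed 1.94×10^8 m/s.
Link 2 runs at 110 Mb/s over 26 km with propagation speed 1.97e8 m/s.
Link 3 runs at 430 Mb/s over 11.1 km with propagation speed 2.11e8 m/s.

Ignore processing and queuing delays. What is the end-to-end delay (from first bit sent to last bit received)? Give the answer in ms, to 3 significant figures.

L = 1024 × 8 = 8192 bits.
Transmission delays (L/R per hop): 0.00186182, 0.0744727, 0.0190512 ms; sum = 0.0953857 ms.
Propagation delays (d/s per hop): 1.55155e-05, 0.13198, 0.0526066 ms; sum = 0.184602 ms.
End-to-end = 0.280 ms.

0.280 ms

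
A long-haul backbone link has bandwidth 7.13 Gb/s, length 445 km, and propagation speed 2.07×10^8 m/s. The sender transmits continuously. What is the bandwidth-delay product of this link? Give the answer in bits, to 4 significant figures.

Propagation delay = 445000 / 2.07e+08 = 0.00214976 s.
BDP = R × t_prop = 7130000000 × 0.00214976 = 15327800 bits.

15330000 bits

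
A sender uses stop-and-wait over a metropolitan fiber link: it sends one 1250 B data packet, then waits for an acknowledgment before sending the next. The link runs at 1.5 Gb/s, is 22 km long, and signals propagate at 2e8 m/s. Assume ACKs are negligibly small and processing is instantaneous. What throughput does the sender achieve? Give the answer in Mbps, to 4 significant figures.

44.12 Mbps

t_tx = L/R = 10000/1500000000 = 6.66667e-06 s.
t_prop = 22000/200000000 = 0.00011 s; RTT = 0.00022 s.
Cycle = t_tx + RTT = 0.000226667 s.
Throughput = L / cycle = 10000 / 0.000226667 = 44.12 Mbps.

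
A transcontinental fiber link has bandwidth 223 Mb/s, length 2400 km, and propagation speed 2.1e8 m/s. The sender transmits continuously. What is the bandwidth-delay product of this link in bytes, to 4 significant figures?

Propagation delay = 2400000 / 210000000 = 0.0114286 s.
BDP = R × t_prop = 223000000 × 0.0114286 = 2548570 bits.
In bytes: 2548570/8 = 318600 bytes.

318600 bytes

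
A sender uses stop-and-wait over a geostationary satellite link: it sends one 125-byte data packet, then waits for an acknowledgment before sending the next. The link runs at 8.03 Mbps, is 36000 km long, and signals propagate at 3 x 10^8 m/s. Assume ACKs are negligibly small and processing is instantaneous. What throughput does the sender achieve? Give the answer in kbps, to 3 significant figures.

4.16 kbps

t_tx = L/R = 1000/8.03e+06 = 0.000124533 s.
t_prop = 36000000/300000000 = 0.12 s; RTT = 0.24 s.
Cycle = t_tx + RTT = 0.240125 s.
Throughput = L / cycle = 1000 / 0.240125 = 4.16 kbps.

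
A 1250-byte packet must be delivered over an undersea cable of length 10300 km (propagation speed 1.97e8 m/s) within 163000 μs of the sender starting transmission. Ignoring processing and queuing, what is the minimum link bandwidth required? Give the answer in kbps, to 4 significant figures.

L = 10000 bits.
Propagation delay = 10300000 / 197000000 = 52284.3 μs.
Transmission budget = 163000 − 52284.3 = 110716 μs.
R ≥ L / t_tx = 10000 bits / 0.110716 s = 90.32 kbps.

90.32 kbps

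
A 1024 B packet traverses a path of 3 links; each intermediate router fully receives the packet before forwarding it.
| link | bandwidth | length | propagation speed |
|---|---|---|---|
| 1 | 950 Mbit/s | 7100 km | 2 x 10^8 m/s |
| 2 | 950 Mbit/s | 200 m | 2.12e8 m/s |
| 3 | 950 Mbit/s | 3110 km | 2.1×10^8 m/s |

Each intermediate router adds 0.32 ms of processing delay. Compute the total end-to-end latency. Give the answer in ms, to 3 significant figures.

L = 1024 × 8 = 8192 bits.
Transmission delay per hop = L/R = 8192/950000000 = 0.00862316 ms; 3 hops → 0.0258695 ms.
Propagation delays (d/s per hop): 35.5, 0.000943396, 14.8095 ms; sum = 50.3105 ms.
Processing at 2 router(s): 2 × 0.32 ms = 0.64 ms.
End-to-end = 51.0 ms.

51.0 ms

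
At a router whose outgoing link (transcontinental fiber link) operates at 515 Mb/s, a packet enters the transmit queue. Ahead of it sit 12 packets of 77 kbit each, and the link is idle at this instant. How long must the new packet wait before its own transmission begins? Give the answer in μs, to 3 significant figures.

1790 μs

Each queued packet: L/R = 77000/515000000 = 149.515 μs.
12 queued → 1794.17 μs.
Queuing delay = 1790 μs.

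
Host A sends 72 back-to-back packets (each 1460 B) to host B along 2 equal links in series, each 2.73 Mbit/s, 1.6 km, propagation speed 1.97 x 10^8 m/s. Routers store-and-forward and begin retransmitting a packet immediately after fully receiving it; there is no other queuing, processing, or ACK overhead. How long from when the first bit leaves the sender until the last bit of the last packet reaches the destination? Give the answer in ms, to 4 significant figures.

312.3 ms

Per-hop transmission t_tx = L/R = 11680/2730000 = 4.27839 ms.
Per-hop propagation t_prop = 1600/197000000 = 0.00812183 ms.
Pipeline fill: first packet needs 2·t_tx to clear all hops; remaining 71 packets each add one t_tx.
Total = (2+72-1)·t_tx + 2·t_prop = 73·4.27839 + 2·0.00812183 = 312.3 ms.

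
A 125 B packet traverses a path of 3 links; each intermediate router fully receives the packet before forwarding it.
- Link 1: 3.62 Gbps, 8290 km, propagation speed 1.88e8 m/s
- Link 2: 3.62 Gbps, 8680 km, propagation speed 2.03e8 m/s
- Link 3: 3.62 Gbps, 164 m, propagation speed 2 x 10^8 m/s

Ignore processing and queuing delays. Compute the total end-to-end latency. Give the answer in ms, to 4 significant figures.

86.86 ms

L = 125 × 8 = 1000 bits.
Transmission delay per hop = L/R = 1000/3620000000 = 0.000276243 ms; 3 hops → 0.000828729 ms.
Propagation delays (d/s per hop): 44.0957, 42.7586, 0.00082 ms; sum = 86.8552 ms.
End-to-end = 86.86 ms.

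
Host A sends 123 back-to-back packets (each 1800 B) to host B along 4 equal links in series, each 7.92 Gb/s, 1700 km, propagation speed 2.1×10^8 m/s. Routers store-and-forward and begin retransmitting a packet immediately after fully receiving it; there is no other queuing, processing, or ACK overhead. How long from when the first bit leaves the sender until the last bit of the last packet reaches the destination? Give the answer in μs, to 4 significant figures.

32610 μs

Per-hop transmission t_tx = L/R = 14400/7920000000 = 1.81818 μs.
Per-hop propagation t_prop = 1700000/210000000 = 8095.24 μs.
Pipeline fill: first packet needs 4·t_tx to clear all hops; remaining 122 packets each add one t_tx.
Total = (4+123-1)·t_tx + 4·t_prop = 126·1.81818 + 4·8095.24 = 32610 μs.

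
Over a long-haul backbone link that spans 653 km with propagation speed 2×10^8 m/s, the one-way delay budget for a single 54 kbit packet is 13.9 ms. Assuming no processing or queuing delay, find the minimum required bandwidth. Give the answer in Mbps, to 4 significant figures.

5.078 Mbps

Propagation delay = 653000 / 200000000 = 3.265 ms.
Transmission budget = 13.9 − 3.265 = 10.635 ms.
R ≥ L / t_tx = 54000 bits / 0.010635 s = 5.078 Mbps.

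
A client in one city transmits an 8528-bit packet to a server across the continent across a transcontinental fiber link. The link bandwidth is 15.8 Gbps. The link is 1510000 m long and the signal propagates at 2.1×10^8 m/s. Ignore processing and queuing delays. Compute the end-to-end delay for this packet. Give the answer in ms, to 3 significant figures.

Transmission delay = L/R = 8528 / 15800000000 = 0.000539747 ms.
Propagation delay = d/s = 1510000 m / 210000000 m/s = 7.19048 ms.
Total = 7.19 ms.

7.19 ms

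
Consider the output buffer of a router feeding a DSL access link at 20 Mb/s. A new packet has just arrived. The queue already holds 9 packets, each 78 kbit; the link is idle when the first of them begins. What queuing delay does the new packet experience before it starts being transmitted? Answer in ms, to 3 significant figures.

Each queued packet: L/R = 78000/20000000 = 3.9 ms.
9 queued → 35.1 ms.
Queuing delay = 35.1 ms.

35.1 ms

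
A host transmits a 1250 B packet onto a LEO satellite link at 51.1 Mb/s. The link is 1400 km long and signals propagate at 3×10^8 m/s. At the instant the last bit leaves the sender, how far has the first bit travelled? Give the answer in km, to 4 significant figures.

t_tx = L/R = 10000/51100000 = 0.000195695 s.
Distance = s × t_tx = 300000000 × 0.000195695 = 58.71 km.

58.71 km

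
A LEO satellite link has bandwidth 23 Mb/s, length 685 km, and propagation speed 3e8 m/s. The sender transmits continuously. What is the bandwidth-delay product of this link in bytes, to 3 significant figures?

6560 bytes

Propagation delay = 685000 / 300000000 = 0.00228333 s.
BDP = R × t_prop = 23000000 × 0.00228333 = 52516.7 bits.
In bytes: 52516.7/8 = 6560 bytes.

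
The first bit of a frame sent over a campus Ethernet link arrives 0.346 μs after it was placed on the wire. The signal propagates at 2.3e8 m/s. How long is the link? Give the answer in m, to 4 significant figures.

d = s × t_prop = 2.3e+08 × 3.46e-07 = 79.58 m.

79.58 m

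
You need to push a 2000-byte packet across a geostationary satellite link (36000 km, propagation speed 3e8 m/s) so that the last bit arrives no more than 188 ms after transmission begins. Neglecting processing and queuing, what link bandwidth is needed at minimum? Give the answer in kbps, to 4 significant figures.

235.3 kbps

L = 16000 bits.
Propagation delay = 36000000 / 300000000 = 120 ms.
Transmission budget = 188 − 120 = 68 ms.
R ≥ L / t_tx = 16000 bits / 0.068 s = 235.3 kbps.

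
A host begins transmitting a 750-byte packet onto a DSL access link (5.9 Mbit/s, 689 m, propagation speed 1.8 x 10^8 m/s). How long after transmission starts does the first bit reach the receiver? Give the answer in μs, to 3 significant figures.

First bit experiences only propagation delay: d/s = 689/180000000 = 3.83 μs.

3.83 μs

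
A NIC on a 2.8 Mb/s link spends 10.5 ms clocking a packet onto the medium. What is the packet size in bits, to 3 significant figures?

L = R × t_tx = 2800000 b/s × 0.0105 s = 29400 bits.

29400 bits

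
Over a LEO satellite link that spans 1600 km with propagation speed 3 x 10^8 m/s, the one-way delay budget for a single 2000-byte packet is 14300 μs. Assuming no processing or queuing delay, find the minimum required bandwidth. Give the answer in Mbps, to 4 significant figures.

L = 16000 bits.
Propagation delay = 1600000 / 300000000 = 5333.33 μs.
Transmission budget = 14300 − 5333.33 = 8966.67 μs.
R ≥ L / t_tx = 16000 bits / 0.00896667 s = 1.784 Mbps.

1.784 Mbps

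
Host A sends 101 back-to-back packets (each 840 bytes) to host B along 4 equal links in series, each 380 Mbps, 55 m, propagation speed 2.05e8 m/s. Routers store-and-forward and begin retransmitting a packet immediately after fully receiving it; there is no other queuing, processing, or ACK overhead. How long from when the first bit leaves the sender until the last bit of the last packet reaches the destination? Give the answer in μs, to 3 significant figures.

Per-hop transmission t_tx = L/R = 6720/380000000 = 17.6842 μs.
Per-hop propagation t_prop = 55/2.05e+08 = 0.268293 μs.
Pipeline fill: first packet needs 4·t_tx to clear all hops; remaining 100 packets each add one t_tx.
Total = (4+101-1)·t_tx + 4·t_prop = 104·17.6842 + 4·0.268293 = 1840 μs.

1840 μs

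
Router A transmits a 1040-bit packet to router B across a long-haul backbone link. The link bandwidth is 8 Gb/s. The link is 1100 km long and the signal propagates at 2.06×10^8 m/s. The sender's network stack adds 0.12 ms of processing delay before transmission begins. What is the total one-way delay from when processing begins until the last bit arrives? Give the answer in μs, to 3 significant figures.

5460 μs

Transmission delay = L/R = 1040 / 8000000000 = 0.13 μs.
Propagation delay = d/s = 1100000 m / 206000000 m/s = 5339.81 μs.
Plus processing delay 0.12 ms = 120 μs.
Total = 5460 μs.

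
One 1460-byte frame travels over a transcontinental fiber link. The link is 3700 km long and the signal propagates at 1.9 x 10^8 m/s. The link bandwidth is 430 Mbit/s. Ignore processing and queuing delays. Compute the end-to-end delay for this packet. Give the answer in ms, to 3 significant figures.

19.5 ms

L = 1460 × 8 = 11680 bits.
Transmission delay = L/R = 11680 / 430000000 = 0.0271628 ms.
Propagation delay = d/s = 3700000 m / 190000000 m/s = 19.4737 ms.
Total = 19.5 ms.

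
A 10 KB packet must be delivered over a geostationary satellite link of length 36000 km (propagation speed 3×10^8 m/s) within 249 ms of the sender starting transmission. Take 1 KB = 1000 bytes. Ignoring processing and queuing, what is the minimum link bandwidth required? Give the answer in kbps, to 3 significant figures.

620 kbps

L = 80000 bits.
Propagation delay = 36000000 / 300000000 = 120 ms.
Transmission budget = 249 − 120 = 129 ms.
R ≥ L / t_tx = 80000 bits / 0.129 s = 620 kbps.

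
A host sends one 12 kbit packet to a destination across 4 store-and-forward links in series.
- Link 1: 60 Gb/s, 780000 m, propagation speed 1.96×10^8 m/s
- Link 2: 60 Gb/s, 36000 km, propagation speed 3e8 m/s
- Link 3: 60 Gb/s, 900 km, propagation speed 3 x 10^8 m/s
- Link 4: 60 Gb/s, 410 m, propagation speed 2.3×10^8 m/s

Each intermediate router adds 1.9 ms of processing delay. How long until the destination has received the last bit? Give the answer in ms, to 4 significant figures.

L = 12000 bits.
Transmission delay per hop = L/R = 12000/60000000000 = 0.0002 ms; 4 hops → 0.0008 ms.
Propagation delays (d/s per hop): 3.97959, 120, 3, 0.00178261 ms; sum = 126.981 ms.
Processing at 3 router(s): 3 × 1.9 ms = 5.7 ms.
End-to-end = 132.7 ms.

132.7 ms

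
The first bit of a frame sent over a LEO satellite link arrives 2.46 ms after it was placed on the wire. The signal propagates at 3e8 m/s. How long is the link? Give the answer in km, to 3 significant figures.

d = s × t_prop = 300000000 × 0.00246 = 738 km.

738 km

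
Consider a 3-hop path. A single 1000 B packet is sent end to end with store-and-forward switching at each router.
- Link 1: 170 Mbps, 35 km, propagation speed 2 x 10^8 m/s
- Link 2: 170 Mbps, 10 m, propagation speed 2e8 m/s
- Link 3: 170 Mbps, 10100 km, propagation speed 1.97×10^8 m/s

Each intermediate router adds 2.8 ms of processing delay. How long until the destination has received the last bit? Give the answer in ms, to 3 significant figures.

57.2 ms

L = 1000 × 8 = 8000 bits.
Transmission delay per hop = L/R = 8000/170000000 = 0.0470588 ms; 3 hops → 0.141176 ms.
Propagation delays (d/s per hop): 0.175, 5e-05, 51.269 ms; sum = 51.4441 ms.
Processing at 2 router(s): 2 × 2.8 ms = 5.6 ms.
End-to-end = 57.2 ms.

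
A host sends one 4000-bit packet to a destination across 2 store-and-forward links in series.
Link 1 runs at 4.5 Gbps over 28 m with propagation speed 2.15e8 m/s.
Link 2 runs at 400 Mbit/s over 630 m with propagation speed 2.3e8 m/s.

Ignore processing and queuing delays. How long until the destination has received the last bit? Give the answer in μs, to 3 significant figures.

13.8 μs

Transmission delays (L/R per hop): 0.888889, 10 μs; sum = 10.8889 μs.
Propagation delays (d/s per hop): 0.130233, 2.73913 μs; sum = 2.86936 μs.
End-to-end = 13.8 μs.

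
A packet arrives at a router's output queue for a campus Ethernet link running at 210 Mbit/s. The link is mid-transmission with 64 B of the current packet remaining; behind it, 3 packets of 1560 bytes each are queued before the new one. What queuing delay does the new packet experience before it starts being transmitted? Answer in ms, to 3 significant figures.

Each queued packet: L/R = 12480/210000000 = 0.0594286 ms.
3 queued → 0.178286 ms.
Plus remaining 512 bits of current packet: 0.0024381 ms.
Queuing delay = 0.181 ms.

0.181 ms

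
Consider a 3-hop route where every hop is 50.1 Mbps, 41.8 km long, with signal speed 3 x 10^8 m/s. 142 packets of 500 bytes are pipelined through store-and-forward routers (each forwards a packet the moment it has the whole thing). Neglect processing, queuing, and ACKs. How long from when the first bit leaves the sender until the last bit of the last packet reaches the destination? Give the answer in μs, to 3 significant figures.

Per-hop transmission t_tx = L/R = 4000/50100000 = 79.8403 μs.
Per-hop propagation t_prop = 41800/300000000 = 139.333 μs.
Pipeline fill: first packet needs 3·t_tx to clear all hops; remaining 141 packets each add one t_tx.
Total = (3+142-1)·t_tx + 3·t_prop = 144·79.8403 + 3·139.333 = 11900 μs.

11900 μs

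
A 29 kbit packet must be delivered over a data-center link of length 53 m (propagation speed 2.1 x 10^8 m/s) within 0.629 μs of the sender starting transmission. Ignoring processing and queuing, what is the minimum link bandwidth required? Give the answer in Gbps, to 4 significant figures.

Propagation delay = 53 / 210000000 = 0.252381 μs.
Transmission budget = 0.629 − 0.252381 = 0.376619 μs.
R ≥ L / t_tx = 29000 bits / 3.76619e-07 s = 77.00 Gbps.

77.00 Gbps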